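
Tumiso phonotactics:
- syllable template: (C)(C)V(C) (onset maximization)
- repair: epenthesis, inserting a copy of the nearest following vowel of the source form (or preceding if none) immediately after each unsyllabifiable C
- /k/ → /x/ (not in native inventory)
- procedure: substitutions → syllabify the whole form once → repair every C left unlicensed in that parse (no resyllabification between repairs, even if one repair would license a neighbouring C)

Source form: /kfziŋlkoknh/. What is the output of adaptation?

xifziŋlxoxnoho

Substitution: /k/ → /x/, giving /xfziŋlxoxnh/.
Under (C)(C)V(C), the unsyllabifiable consonants are /x/, /n/, /h/ (at most one coda consonant is licensed; onsets may contain at most 2 consonants).
Inserting the epenthetic vowel yields /x/ → /xi/, /n/ → /no/, /h/ → /ho/.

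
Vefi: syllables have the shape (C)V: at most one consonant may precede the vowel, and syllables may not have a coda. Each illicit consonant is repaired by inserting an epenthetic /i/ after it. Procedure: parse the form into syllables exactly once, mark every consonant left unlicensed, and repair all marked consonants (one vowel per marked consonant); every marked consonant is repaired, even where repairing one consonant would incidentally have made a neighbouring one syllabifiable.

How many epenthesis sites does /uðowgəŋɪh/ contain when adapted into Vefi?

The unsyllabifiable consonants are /w/, /h/; each receives one epenthetic vowel.

2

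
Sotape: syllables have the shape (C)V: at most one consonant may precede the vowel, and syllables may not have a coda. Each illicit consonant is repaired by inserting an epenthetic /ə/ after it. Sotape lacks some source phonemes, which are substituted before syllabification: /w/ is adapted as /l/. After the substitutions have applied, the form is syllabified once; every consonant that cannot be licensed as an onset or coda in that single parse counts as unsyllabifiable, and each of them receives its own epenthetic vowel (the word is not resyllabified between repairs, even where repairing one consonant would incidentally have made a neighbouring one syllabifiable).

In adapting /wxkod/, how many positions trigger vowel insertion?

After substitution the input is /lxkod/.
The unsyllabifiable consonants are /l/, /x/, /d/; each receives one epenthetic vowel.

3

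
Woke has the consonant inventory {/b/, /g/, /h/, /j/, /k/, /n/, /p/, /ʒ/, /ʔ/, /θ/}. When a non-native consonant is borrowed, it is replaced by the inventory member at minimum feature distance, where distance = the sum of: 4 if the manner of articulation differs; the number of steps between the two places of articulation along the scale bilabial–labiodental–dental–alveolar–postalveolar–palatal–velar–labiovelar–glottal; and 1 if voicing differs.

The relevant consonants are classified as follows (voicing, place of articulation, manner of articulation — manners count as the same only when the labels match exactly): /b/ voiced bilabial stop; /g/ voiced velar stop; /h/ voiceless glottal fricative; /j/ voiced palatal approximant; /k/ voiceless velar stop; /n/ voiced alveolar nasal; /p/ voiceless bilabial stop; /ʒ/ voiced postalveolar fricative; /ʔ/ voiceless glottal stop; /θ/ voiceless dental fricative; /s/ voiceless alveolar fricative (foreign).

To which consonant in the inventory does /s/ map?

θ

/θ/ is closest: same manner (fricative), place distance 1 (alveolar→dental), same voicing; total 1. Next closest is /ʒ/ at distance 2.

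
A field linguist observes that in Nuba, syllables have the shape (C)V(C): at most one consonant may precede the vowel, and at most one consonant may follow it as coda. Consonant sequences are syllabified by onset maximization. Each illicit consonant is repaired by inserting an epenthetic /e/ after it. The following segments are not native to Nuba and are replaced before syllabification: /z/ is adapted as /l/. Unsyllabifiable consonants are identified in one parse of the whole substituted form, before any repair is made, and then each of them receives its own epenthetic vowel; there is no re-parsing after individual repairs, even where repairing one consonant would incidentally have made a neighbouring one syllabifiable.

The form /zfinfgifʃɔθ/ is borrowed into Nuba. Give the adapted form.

Substitution: /z/ → /l/, giving /lfinfgifʃɔθ/.
Syllabifying with onset maximization leaves /l/, /f/ stranded (at most one coda consonant is licensed; onsets are limited to one consonant).
Inserting the epenthetic vowel yields /l/ → /le/, /f/ → /fe/.

lefinfegifʃɔθ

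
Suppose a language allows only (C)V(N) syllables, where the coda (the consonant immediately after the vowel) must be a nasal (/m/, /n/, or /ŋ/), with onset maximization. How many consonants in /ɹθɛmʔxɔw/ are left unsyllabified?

3

The consonants /ɹ/, /ʔ/, /w/ cannot be parsed into a legal (C)V(N) syllable (only a nasal (/m/, /n/, or /ŋ/) is licensed in coda position; onsets are limited to one consonant).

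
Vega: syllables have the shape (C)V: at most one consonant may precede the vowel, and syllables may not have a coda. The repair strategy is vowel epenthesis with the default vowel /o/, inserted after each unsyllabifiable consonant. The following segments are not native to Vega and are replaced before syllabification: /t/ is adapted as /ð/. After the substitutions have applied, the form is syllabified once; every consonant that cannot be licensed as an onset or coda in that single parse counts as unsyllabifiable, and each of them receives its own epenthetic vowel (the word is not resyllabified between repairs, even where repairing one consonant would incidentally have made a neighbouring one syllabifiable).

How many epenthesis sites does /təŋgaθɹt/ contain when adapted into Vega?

After substitution the input is /ðəŋgaθɹð/.
The unsyllabifiable consonants are /ŋ/, /θ/, /ɹ/, /ð/; each receives one epenthetic vowel.

4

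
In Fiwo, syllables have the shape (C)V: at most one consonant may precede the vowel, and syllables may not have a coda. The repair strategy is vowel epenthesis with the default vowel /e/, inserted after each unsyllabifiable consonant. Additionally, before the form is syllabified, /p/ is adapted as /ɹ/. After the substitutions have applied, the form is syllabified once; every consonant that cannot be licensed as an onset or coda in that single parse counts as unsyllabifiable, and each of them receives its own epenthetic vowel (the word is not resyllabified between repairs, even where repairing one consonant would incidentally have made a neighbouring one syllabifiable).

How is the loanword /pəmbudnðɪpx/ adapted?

Substitution: /p/ → /ɹ/, giving /ɹəmbudnðɪɹx/.
The consonants /m/, /d/, /n/, /ɹ/, /x/ cannot be parsed into a legal (C)V syllable (no codas are permitted; onsets are limited to one consonant).
Inserting the epenthetic vowel yields /m/ → /me/, /d/ → /de/, /n/ → /ne/, /ɹ/ → /ɹe/, /x/ → /xe/.

ɹəmebudeneðɪɹexe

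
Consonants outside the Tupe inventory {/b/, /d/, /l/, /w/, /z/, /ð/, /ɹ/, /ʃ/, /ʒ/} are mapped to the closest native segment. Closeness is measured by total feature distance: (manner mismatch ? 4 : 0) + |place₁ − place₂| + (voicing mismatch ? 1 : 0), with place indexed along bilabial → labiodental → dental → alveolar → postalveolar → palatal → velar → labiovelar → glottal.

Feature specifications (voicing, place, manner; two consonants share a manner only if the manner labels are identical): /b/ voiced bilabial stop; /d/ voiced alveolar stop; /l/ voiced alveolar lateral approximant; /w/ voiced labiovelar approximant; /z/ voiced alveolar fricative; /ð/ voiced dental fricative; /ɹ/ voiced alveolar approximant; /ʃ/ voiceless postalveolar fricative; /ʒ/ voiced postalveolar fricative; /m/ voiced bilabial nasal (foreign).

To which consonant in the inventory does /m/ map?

b

/b/ is closest: manner differs (nasal→stop, +4), place distance 0 (bilabial→bilabial), same voicing; total 4. Next closest is /ð/ at distance 6.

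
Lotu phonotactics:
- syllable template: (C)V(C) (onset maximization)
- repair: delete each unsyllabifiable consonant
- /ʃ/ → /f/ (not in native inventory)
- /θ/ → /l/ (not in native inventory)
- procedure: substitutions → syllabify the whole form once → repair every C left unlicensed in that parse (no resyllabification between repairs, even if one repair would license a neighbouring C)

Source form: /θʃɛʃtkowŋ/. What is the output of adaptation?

fɛfkow

Substitution: /θ/ → /l/, /ʃ/ → /f/, giving /lfɛftkowŋ/.
Syllabifying with onset maximization leaves /l/, /t/, /ŋ/ stranded (at most one coda consonant is licensed; onsets are limited to one consonant).
Deletion applies to /l/, /t/, /ŋ/.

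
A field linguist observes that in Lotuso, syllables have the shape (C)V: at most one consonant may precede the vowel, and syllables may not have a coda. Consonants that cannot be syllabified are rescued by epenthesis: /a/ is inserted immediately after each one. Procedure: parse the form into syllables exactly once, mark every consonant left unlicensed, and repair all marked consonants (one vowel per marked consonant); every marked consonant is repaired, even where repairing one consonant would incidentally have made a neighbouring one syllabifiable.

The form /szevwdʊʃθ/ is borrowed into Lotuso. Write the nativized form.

Syllabifying with onset maximization leaves /s/, /v/, /w/, /ʃ/, /θ/ stranded (no codas are permitted; onsets are limited to one consonant).
Each unlicensed consonant becomes the onset of a new syllable: /s/ → /sa/, /v/ → /va/, /w/ → /wa/, /ʃ/ → /ʃa/, /θ/ → /θa/.

sazevawadʊʃaθa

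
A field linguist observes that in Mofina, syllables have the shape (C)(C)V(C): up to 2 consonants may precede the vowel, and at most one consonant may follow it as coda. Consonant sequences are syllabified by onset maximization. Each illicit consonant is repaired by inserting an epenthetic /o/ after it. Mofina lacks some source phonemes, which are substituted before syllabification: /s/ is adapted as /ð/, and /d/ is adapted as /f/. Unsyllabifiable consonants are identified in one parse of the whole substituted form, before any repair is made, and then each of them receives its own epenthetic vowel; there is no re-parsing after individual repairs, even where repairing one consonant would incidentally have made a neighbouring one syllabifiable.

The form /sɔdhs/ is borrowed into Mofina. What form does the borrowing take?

ðɔfhoðo

Substitution: /s/ → /ð/, /d/ → /f/, giving /ðɔfhð/.
The consonants /h/, /ð/ cannot be parsed into a legal (C)(C)V(C) syllable (at most one coda consonant is licensed; onsets may contain at most 2 consonants).
Epenthesis after each stranded consonant: /h/ → /ho/, /ð/ → /ðo/.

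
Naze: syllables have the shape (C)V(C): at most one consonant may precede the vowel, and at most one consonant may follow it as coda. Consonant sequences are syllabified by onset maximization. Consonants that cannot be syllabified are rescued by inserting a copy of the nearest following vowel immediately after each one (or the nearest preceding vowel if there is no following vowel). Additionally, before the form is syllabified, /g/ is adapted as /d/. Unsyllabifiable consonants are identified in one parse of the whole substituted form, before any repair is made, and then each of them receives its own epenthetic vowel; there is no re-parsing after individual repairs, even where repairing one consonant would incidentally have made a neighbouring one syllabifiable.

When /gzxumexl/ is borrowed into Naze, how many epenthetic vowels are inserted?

3

After substitution the input is /dzxumexl/.
The unsyllabifiable consonants are /d/, /z/, /l/; each receives one epenthetic vowel.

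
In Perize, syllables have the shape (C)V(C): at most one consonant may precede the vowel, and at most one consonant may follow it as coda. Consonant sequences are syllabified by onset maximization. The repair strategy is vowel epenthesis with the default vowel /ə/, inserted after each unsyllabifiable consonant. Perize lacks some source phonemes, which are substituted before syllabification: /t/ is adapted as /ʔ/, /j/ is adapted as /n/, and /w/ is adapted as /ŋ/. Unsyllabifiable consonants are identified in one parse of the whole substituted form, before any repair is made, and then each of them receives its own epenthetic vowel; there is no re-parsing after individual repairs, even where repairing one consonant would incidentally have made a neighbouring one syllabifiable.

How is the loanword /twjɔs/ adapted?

Substitution: /t/ → /ʔ/, /w/ → /ŋ/, /j/ → /n/, giving /ʔŋnɔs/.
Syllabifying with onset maximization leaves /ʔ/, /ŋ/ stranded (at most one coda consonant is licensed; onsets are limited to one consonant).
Each unlicensed consonant becomes the onset of a new syllable: /ʔ/ → /ʔə/, /ŋ/ → /ŋə/.

ʔəŋənɔs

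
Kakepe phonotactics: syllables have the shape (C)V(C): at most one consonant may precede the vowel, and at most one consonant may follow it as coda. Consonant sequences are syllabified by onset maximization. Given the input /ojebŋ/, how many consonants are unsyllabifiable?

1

The consonants /ŋ/ cannot be parsed into a legal (C)V(C) syllable (at most one coda consonant is licensed; onsets are limited to one consonant).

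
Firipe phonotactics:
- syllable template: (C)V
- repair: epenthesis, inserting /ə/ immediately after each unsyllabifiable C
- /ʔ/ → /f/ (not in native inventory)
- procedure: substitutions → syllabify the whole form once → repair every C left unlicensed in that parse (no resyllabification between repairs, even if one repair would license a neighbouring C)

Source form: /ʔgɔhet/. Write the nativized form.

fəgɔhetə

Substitution: /ʔ/ → /f/, giving /fgɔhet/.
Syllabifying with onset maximization leaves /f/, /t/ stranded (no codas are permitted; onsets are limited to one consonant).
Each unlicensed consonant becomes the onset of a new syllable: /f/ → /fə/, /t/ → /tə/.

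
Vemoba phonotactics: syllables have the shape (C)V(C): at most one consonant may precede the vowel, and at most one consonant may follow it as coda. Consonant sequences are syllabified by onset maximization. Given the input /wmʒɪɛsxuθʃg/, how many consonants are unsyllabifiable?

4

The consonants /w/, /m/, /ʃ/, /g/ cannot be parsed into a legal (C)V(C) syllable (at most one coda consonant is licensed; onsets are limited to one consonant).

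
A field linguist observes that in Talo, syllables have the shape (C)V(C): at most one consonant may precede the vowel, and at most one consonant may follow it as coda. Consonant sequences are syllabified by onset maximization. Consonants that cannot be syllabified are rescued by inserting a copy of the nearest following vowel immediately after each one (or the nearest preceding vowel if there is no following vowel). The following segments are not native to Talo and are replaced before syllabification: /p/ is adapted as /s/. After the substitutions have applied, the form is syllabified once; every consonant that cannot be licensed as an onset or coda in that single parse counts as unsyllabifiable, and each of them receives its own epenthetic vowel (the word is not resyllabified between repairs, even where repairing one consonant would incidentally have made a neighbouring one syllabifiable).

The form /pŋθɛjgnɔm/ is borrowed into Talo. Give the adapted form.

Substitution: /p/ → /s/, giving /sŋθɛjgnɔm/.
The consonants /s/, /ŋ/, /g/ cannot be parsed into a legal (C)V(C) syllable (at most one coda consonant is licensed; onsets are limited to one consonant).
Each unlicensed consonant becomes the onset of a new syllable: /s/ → /sɛ/, /ŋ/ → /ŋɛ/, /g/ → /gɔ/.

sɛŋɛθɛjgɔnɔm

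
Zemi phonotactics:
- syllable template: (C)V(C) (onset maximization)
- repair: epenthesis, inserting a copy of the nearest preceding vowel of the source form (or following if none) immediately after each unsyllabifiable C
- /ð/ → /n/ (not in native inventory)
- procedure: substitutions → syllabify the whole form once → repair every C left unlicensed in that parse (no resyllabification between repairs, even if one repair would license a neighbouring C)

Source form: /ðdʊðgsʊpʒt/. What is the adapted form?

nʊdʊngʊsʊpʒʊtʊ

Substitution: /ð/ → /n/, giving /ndʊngsʊpʒt/.
Under (C)V(C), the unsyllabifiable consonants are /n/, /g/, /ʒ/, /t/ (at most one coda consonant is licensed; onsets are limited to one consonant).
Epenthesis after each stranded consonant: /n/ → /nʊ/, /g/ → /gʊ/, /ʒ/ → /ʒʊ/, /t/ → /tʊ/.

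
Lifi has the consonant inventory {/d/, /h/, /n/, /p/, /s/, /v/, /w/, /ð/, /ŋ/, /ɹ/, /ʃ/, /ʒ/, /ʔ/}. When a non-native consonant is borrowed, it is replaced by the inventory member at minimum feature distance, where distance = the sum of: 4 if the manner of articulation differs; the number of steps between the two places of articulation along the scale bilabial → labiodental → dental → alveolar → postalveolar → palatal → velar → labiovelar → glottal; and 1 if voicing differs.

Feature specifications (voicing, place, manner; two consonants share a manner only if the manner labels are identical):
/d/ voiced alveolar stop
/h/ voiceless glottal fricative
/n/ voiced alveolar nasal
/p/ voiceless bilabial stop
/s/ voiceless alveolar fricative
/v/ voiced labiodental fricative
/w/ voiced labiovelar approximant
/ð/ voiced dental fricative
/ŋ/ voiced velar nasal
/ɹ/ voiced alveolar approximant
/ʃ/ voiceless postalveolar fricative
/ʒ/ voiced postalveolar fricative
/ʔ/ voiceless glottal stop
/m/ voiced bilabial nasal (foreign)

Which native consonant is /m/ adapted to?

n

/n/ is closest: same manner (nasal), place distance 3 (bilabial→alveolar), same voicing; total 3. Next closest is /p/ at distance 5.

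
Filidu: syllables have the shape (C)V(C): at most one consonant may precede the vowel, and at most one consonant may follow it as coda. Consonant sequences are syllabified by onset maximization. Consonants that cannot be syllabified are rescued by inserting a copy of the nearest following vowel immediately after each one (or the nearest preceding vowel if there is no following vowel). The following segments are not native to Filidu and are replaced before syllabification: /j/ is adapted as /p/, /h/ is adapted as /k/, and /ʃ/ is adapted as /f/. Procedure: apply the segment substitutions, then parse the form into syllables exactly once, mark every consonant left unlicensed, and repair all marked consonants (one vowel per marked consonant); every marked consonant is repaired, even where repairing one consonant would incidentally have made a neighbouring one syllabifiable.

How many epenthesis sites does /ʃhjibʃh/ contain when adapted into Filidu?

After substitution the input is /fkpibfk/.
The unsyllabifiable consonants are /f/, /k/, /f/, /k/; each receives one epenthetic vowel.

4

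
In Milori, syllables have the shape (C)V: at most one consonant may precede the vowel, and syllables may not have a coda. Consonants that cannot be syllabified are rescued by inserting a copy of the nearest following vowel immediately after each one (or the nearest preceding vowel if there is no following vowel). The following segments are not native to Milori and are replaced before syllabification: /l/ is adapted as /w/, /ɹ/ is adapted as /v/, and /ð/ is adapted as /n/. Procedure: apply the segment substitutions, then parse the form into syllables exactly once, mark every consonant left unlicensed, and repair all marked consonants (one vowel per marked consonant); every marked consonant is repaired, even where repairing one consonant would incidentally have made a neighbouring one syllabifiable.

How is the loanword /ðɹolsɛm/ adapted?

novowɛsɛmɛ

Substitution: /ð/ → /n/, /ɹ/ → /v/, /l/ → /w/, giving /nvowsɛm/.
Under (C)V, the unsyllabifiable consonants are /n/, /w/, /m/ (no codas are permitted; onsets are limited to one consonant).
Inserting the epenthetic vowel yields /n/ → /no/, /w/ → /wɛ/, /m/ → /mɛ/.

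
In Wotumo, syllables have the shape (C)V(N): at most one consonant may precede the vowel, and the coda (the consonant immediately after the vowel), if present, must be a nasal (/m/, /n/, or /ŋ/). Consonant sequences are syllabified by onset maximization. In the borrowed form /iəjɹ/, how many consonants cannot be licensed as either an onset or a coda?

2

Under (C)V(N), the unsyllabifiable consonants are /j/, /ɹ/ (only a nasal (/m/, /n/, or /ŋ/) is licensed in coda position; onsets are limited to one consonant).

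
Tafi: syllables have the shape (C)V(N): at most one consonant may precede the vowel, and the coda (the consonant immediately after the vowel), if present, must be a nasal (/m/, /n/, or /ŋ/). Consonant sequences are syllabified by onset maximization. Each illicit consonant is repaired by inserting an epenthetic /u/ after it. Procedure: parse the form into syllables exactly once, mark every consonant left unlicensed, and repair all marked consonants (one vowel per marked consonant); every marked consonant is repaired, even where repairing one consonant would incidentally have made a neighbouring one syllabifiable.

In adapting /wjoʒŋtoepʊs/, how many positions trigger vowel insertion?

4

The unsyllabifiable consonants are /w/, /ʒ/, /ŋ/, /s/; each receives one epenthetic vowel.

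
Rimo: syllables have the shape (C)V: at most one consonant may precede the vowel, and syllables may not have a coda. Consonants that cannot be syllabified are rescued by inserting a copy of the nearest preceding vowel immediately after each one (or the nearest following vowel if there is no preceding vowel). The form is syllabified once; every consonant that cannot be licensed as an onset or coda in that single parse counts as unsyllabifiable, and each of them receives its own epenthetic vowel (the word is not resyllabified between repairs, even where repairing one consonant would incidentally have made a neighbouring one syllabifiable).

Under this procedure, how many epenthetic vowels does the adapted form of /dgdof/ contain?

3

The unsyllabifiable consonants are /d/, /g/, /f/; each receives one epenthetic vowel.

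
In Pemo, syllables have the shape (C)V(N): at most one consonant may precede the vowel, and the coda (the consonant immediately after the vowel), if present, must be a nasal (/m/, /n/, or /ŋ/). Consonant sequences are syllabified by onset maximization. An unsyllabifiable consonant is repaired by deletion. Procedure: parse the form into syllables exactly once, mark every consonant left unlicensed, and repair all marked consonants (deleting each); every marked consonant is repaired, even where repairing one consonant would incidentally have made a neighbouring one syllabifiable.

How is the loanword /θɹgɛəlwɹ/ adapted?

gɛə

Under (C)V(N), the unsyllabifiable consonants are /θ/, /ɹ/, /l/, /w/, /ɹ/ (only a nasal (/m/, /n/, or /ŋ/) is licensed in coda position; onsets are limited to one consonant).
Each unlicensed consonant is deleted: /θ/, /ɹ/, /l/, /w/, /ɹ/.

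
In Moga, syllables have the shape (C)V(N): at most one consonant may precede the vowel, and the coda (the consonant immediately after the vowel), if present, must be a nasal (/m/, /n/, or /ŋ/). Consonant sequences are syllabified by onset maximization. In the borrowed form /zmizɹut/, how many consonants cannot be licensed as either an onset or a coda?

3

Under (C)V(N), the unsyllabifiable consonants are /z/, /z/, /t/ (only a nasal (/m/, /n/, or /ŋ/) is licensed in coda position; onsets are limited to one consonant).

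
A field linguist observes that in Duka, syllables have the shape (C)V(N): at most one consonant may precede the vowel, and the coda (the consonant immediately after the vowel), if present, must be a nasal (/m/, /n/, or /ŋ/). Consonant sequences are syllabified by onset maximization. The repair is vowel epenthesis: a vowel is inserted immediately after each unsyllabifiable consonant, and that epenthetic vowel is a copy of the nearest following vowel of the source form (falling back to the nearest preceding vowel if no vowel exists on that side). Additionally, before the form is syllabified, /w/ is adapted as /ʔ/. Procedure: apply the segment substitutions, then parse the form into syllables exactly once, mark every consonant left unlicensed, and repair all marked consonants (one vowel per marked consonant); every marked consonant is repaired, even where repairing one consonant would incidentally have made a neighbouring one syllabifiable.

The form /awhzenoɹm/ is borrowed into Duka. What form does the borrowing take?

aʔehezenoɹomo

Substitution: /w/ → /ʔ/, giving /aʔhzenoɹm/.
Syllabifying with onset maximization leaves /ʔ/, /h/, /ɹ/, /m/ stranded (only a nasal (/m/, /n/, or /ŋ/) is licensed in coda position; onsets are limited to one consonant).
Inserting the epenthetic vowel yields /ʔ/ → /ʔe/, /h/ → /he/, /ɹ/ → /ɹo/, /m/ → /mo/.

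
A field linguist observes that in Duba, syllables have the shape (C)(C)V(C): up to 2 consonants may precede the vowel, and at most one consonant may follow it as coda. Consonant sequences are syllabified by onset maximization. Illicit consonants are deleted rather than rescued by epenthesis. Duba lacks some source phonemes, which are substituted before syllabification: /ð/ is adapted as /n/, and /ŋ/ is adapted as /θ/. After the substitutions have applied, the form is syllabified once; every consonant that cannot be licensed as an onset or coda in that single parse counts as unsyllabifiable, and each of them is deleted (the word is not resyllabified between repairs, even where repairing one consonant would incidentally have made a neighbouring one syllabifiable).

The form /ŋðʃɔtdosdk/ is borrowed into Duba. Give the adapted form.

Substitution: /ŋ/ → /θ/, /ð/ → /n/, giving /θnʃɔtdosdk/.
Under (C)(C)V(C), the unsyllabifiable consonants are /θ/, /d/, /k/ (at most one coda consonant is licensed; onsets may contain at most 2 consonants).
Each unlicensed consonant is deleted: /θ/, /d/, /k/.

nʃɔtdos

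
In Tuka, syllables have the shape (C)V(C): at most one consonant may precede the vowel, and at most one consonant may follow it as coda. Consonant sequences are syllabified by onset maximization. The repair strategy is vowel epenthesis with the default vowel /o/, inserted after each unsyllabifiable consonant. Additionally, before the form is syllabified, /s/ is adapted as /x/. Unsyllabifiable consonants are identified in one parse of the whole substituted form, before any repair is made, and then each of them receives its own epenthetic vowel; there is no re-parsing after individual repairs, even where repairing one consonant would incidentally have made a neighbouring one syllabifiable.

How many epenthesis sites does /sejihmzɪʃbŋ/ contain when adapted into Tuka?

After substitution the input is /xejihmzɪʃbŋ/.
The unsyllabifiable consonants are /m/, /b/, /ŋ/; each receives one epenthetic vowel.

3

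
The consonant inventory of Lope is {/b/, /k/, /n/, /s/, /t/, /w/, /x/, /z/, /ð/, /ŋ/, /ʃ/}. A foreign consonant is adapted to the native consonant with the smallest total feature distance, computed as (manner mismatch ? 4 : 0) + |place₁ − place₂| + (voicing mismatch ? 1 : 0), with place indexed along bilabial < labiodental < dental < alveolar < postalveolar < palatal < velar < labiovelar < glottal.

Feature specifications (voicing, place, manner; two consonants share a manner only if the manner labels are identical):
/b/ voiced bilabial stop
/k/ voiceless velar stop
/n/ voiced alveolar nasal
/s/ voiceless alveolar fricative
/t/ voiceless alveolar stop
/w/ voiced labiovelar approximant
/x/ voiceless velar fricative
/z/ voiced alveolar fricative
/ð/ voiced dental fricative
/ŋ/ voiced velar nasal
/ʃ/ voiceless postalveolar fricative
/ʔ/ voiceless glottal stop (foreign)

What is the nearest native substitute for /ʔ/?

k

/k/ is closest: same manner (stop), place distance 2 (glottal→velar), same voicing; total 2. Next closest is /t/ at distance 5.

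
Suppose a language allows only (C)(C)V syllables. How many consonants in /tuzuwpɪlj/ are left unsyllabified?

2

Syllabifying with onset maximization leaves /l/, /j/ stranded (no codas are permitted; onsets may contain at most 2 consonants).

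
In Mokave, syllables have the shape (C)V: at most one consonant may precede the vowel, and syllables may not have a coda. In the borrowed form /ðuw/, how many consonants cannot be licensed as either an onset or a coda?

Under (C)V, the unsyllabifiable consonants are /w/ (no codas are permitted; onsets are limited to one consonant).

1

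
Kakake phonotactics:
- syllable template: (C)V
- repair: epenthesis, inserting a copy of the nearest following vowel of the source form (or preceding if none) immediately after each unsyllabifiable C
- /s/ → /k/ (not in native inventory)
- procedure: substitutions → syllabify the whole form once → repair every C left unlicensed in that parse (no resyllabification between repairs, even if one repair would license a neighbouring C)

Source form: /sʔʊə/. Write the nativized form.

Substitution: /s/ → /k/, giving /kʔʊə/.
Syllabifying with onset maximization leaves /k/ stranded (no codas are permitted; onsets are limited to one consonant).
Each unlicensed consonant becomes the onset of a new syllable: /k/ → /kʊ/.

kʊʔʊə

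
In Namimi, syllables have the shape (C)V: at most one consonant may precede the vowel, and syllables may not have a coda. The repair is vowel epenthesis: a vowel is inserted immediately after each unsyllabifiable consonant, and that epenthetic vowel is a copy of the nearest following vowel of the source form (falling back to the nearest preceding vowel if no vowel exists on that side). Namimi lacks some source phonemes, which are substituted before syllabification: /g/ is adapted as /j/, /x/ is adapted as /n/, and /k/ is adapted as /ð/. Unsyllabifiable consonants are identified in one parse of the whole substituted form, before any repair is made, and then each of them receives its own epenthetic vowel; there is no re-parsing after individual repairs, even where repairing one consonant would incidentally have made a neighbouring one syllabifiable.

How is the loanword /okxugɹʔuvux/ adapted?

oðunujuɹuʔuvunu

Substitution: /k/ → /ð/, /x/ → /n/, /g/ → /j/, giving /oðnujɹʔuvun/.
The consonants /ð/, /j/, /ɹ/, /n/ cannot be parsed into a legal (C)V syllable (no codas are permitted; onsets are limited to one consonant).
Epenthesis after each stranded consonant: /ð/ → /ðu/, /j/ → /ju/, /ɹ/ → /ɹu/, /n/ → /nu/.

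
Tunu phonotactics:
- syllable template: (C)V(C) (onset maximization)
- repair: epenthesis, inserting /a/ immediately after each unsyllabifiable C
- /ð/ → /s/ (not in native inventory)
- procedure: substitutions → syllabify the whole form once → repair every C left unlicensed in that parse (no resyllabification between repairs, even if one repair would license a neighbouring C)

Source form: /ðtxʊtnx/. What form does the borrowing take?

Substitution: /ð/ → /s/, giving /stxʊtnx/.
Under (C)V(C), the unsyllabifiable consonants are /s/, /t/, /n/, /x/ (at most one coda consonant is licensed; onsets are limited to one consonant).
Each unlicensed consonant becomes the onset of a new syllable: /s/ → /sa/, /t/ → /ta/, /n/ → /na/, /x/ → /xa/.

sataxʊtnaxa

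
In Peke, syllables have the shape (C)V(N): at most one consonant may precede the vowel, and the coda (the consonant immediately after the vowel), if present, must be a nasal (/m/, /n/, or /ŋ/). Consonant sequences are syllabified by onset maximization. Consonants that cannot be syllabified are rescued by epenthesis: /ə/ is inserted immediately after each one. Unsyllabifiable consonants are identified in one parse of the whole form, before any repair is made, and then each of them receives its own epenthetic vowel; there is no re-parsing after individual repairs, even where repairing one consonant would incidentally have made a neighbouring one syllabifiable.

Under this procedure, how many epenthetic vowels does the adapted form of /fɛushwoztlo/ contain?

The unsyllabifiable consonants are /s/, /h/, /z/, /t/; each receives one epenthetic vowel.

4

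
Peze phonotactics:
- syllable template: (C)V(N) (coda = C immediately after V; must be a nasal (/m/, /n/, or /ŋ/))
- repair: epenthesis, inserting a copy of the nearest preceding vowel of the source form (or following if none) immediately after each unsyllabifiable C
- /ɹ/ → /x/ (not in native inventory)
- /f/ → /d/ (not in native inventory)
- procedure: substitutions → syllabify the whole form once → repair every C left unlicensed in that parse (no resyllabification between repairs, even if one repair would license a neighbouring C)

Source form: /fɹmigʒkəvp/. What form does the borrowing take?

Substitution: /f/ → /d/, /ɹ/ → /x/, giving /dxmigʒkəvp/.
Syllabifying with onset maximization leaves /d/, /x/, /g/, /ʒ/, /v/, /p/ stranded (only a nasal (/m/, /n/, or /ŋ/) is licensed in coda position; onsets are limited to one consonant).
Each unlicensed consonant becomes the onset of a new syllable: /d/ → /di/, /x/ → /xi/, /g/ → /gi/, /ʒ/ → /ʒi/, /v/ → /və/, /p/ → /pə/.

diximigiʒikəvəpə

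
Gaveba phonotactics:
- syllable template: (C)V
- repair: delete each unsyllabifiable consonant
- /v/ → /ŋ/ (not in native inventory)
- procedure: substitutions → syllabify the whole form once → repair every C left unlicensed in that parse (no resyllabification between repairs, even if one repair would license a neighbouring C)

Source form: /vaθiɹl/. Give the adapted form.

Substitution: /v/ → /ŋ/, giving /ŋaθiɹl/.
The consonants /ɹ/, /l/ cannot be parsed into a legal (C)V syllable (no codas are permitted; onsets are limited to one consonant).
Each unlicensed consonant is deleted: /ɹ/, /l/.

ŋaθi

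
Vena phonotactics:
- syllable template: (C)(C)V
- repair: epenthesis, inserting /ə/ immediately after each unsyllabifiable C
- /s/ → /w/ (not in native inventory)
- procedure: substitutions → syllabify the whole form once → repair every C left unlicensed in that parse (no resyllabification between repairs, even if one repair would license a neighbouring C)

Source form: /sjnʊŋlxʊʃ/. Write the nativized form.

wəjnʊŋəlxʊʃə

Substitution: /s/ → /w/, giving /wjnʊŋlxʊʃ/.
Syllabifying with onset maximization leaves /w/, /ŋ/, /ʃ/ stranded (no codas are permitted; onsets may contain at most 2 consonants).
Inserting the epenthetic vowel yields /w/ → /wə/, /ŋ/ → /ŋə/, /ʃ/ → /ʃə/.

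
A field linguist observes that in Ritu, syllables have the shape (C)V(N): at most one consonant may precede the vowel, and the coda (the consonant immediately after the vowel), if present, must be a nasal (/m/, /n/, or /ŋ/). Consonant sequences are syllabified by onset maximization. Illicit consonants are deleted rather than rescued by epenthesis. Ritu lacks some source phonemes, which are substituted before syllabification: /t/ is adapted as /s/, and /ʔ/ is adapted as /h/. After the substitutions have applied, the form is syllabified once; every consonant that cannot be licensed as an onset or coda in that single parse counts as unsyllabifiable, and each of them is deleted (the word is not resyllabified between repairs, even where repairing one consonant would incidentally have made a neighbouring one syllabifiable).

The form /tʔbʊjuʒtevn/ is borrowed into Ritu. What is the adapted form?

Substitution: /t/ → /s/, /ʔ/ → /h/, giving /shbʊjuʒsevn/.
Under (C)V(N), the unsyllabifiable consonants are /s/, /h/, /ʒ/, /v/, /n/ (only a nasal (/m/, /n/, or /ŋ/) is licensed in coda position; onsets are limited to one consonant).
Deleting the stranded consonants removes /s/, /h/, /ʒ/, /v/, /n/.

bʊjuse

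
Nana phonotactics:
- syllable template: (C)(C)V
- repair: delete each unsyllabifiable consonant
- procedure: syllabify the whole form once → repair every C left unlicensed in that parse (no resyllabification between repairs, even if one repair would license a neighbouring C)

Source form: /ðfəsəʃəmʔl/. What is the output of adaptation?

ðfəsəʃə

The consonants /m/, /ʔ/, /l/ cannot be parsed into a legal (C)(C)V syllable (no codas are permitted; onsets may contain at most 2 consonants).
Deletion applies to /m/, /ʔ/, /l/.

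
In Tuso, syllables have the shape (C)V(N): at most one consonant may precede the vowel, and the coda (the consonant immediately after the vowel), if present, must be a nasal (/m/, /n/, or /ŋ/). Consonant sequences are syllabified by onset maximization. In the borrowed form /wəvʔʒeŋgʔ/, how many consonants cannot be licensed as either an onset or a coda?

4

The consonants /v/, /ʔ/, /g/, /ʔ/ cannot be parsed into a legal (C)V(N) syllable (only a nasal (/m/, /n/, or /ŋ/) is licensed in coda position; onsets are limited to one consonant).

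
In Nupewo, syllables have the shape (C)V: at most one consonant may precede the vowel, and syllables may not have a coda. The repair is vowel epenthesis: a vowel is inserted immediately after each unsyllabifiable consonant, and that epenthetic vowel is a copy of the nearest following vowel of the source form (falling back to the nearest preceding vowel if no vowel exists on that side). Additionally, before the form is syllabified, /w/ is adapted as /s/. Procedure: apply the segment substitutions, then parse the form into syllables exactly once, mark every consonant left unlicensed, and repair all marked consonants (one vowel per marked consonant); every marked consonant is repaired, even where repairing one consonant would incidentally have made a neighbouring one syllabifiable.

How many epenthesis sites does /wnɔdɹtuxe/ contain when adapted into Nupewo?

3

After substitution the input is /snɔdɹtuxe/.
The unsyllabifiable consonants are /s/, /d/, /ɹ/; each receives one epenthetic vowel.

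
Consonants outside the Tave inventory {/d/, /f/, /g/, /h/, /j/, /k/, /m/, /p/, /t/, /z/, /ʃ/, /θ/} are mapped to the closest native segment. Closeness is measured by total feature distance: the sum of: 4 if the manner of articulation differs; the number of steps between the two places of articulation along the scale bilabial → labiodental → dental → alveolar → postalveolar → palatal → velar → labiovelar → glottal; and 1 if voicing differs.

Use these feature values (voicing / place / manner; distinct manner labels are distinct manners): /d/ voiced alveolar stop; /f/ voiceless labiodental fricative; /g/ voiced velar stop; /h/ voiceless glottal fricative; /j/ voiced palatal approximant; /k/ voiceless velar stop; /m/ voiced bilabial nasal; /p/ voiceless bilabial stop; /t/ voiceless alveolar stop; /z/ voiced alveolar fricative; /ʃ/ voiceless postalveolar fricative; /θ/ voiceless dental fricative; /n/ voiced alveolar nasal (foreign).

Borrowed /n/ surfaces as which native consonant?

m

/m/ is closest: same manner (nasal), place distance 3 (alveolar→bilabial), same voicing; total 3. Next closest is /d/ at distance 4.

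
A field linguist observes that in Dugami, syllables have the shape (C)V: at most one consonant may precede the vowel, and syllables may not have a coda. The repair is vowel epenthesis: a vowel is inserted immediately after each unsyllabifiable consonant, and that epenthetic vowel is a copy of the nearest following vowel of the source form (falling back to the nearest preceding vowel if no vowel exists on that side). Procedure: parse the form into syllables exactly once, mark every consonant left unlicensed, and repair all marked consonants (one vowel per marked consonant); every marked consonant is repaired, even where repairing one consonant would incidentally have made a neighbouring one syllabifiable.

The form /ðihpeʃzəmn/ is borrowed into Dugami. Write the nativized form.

ðihepeʃəzəmənə

The consonants /h/, /ʃ/, /m/, /n/ cannot be parsed into a legal (C)V syllable (no codas are permitted; onsets are limited to one consonant).
Inserting the epenthetic vowel yields /h/ → /he/, /ʃ/ → /ʃə/, /m/ → /mə/, /n/ → /nə/.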